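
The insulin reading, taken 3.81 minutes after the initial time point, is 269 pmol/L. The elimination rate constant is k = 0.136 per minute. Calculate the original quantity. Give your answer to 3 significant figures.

452 pmol/L

t½ = ln 2 / k = 0.69315 / 0.136 ≈ 5.0967 minutes.
Number of half-lives elapsed: n = 3.81/5.0967 ≈ 0.74755.
A₀ = A × 2^n = 269 × 2^0.74755 = 269 × 1.6789 ≈ 451.63 pmol/L.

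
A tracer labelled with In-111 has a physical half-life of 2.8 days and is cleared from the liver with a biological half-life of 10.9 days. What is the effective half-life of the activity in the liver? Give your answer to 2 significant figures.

1/t_eff = 1/t_phys + 1/t_biol = 1/2.8 + 1/10.9 = 0.44889 per day.
t_eff = 2.8 × 10.9 / (2.8 + 10.9) ≈ 2.2277 days.

2.2 days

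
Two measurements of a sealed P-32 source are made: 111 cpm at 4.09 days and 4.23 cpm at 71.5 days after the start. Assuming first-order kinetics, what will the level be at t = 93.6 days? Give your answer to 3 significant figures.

Over Δt = 71.5 − 4.09 = 67.41 days, the level fell by a factor of 111/4.23 ≈ 26.241.
n = log₂(26.241) ≈ 4.7138 half-lives, so t½ = 67.41/4.7138 ≈ 14.301 days.
From t = 71.5 to t = 93.6: 4.23 × (1/2)^((93.6−71.5)/14.301) ≈ 1.4492 cpm.

1.45 cpm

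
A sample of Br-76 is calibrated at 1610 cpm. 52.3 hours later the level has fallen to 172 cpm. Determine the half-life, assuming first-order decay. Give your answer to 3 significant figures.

A/A₀ = 172/1610 ≈ 0.10683.
n = log₂(9.3605) ≈ 3.2266 half-lives elapsed in 52.3 hours.
t½ = 52.3/3.2266 ≈ 16.209 hours.

16.2 hours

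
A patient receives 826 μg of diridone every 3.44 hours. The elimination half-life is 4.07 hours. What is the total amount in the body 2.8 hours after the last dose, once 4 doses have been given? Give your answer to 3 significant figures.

1050 μg

The 4 doses were given 13.12, 9.68, 6.24, 2.8 hours ago.
Total = 826·(1/2)^(13.12/4.07) + 826·(1/2)^(9.68/4.07) + 826·(1/2)^(6.24/4.07) + 826·(1/2)^(2.8/4.07)
      = 88.427 + 158.86 + 285.4 + 512.72 ≈ 1045.4 μg.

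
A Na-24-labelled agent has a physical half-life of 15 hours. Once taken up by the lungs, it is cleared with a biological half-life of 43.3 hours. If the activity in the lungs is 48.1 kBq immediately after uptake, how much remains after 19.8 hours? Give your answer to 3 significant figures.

14.0 kBq

1/t_eff = 1/t_phys + 1/t_biol = 1/15 + 1/43.3 = 0.089761 per hour.
t_eff = 15 × 43.3 / (15 + 43.3) ≈ 11.141 hours.
Remaining = 48.1 × (1/2)^(19.8/11.141) = 48.1 × (1/2)^1.7773 ≈ 14.032 kBq.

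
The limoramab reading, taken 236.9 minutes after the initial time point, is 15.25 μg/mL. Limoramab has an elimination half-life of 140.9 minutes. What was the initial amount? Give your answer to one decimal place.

Number of half-lives elapsed: n = 236.9/140.9 ≈ 1.6813.
A₀ = A × 2^n = 15.25 × 2^1.6813 = 15.25 × 3.2072 ≈ 48.91 μg/mL.

48.9 μg/mL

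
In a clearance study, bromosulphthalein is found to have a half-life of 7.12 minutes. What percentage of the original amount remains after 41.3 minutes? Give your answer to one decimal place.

n = 41.3/7.12 ≈ 5.8006 half-lives.
Fraction remaining = (1/2)^5.8006 ≈ 0.017941, i.e. 1.7941%.

1.8%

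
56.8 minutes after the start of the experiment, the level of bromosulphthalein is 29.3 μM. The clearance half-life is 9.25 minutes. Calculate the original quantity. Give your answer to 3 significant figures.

Number of half-lives elapsed: n = 56.8/9.25 ≈ 6.1405.
A₀ = A × 2^n = 29.3 × 2^6.1405 = 29.3 × 70.548 ≈ 2067.1 μM.

2070 μM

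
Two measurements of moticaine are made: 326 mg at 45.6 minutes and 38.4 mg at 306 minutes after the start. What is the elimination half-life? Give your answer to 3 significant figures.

84.4 minutes

Over Δt = 306 − 45.6 = 260.4 minutes, the level fell by a factor of 326/38.4 ≈ 8.4896.
n = log₂(8.4896) ≈ 3.0857 half-lives, so t½ = 260.4/3.0857 ≈ 84.389 minutes.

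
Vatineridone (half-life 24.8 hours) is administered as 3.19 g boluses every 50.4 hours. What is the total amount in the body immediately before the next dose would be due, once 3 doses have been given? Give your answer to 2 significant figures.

The 3 doses were given 151.2, 100.8, 50.4 hours ago.
Total = 3.19·(1/2)^(151.2/24.8) + 3.19·(1/2)^(100.8/24.8) + 3.19·(1/2)^(50.4/24.8)
      = 0.04661 + 0.19066 + 0.77987 ≈ 1.0171 g.

1.0 g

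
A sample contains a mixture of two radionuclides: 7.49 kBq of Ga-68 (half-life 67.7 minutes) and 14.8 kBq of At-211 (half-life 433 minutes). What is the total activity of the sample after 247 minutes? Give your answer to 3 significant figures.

10.6 kBq

Ga-68: 7.49 × (1/2)^(247/67.7) = 7.49 × (1/2)^3.6484 ≈ 0.5973 kBq.
At-211: 14.8 × (1/2)^(247/433) = 14.8 × (1/2)^0.57044 ≈ 9.9665 kBq.
Total = 0.5973 + 9.9665 ≈ 10.564 kBq.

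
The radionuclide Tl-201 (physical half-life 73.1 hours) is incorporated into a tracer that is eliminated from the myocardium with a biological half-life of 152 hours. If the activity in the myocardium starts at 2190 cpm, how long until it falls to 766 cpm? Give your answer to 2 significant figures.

75 hours

1/t_eff = 1/t_phys + 1/t_biol = 1/73.1 + 1/152 = 0.020259 per hour.
t_eff = 73.1 × 152 / (73.1 + 152) ≈ 49.361 hours.
n = log₂(2190/766) ≈ 1.5155; t = 1.5155 × 49.361 ≈ 74.808 hours.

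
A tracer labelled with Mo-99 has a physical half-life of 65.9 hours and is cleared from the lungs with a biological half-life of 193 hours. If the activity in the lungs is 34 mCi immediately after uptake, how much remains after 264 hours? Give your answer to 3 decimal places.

1/t_eff = 1/t_phys + 1/t_biol = 1/65.9 + 1/193 = 0.020356 per hour.
t_eff = 65.9 × 193 / (65.9 + 193) ≈ 49.126 hours.
Remaining = 34 × (1/2)^(264/49.126) = 34 × (1/2)^5.3739 ≈ 0.8199 mCi.

0.820 mCi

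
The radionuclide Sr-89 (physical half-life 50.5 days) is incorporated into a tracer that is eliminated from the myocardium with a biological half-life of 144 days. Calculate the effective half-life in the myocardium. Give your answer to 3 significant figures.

37.4 days

1/t_eff = 1/t_phys + 1/t_biol = 1/50.5 + 1/144 = 0.026746 per day.
t_eff = 50.5 × 144 / (50.5 + 144) ≈ 37.388 days.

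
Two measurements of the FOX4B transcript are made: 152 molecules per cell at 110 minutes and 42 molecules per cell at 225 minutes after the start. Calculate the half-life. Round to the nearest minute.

62 minutes

Over Δt = 225 − 110 = 115 minutes, the level fell by a factor of 152/42 ≈ 3.619.
n = log₂(3.619) ≈ 1.8556 half-lives, so t½ = 115/1.8556 ≈ 61.974 minutes.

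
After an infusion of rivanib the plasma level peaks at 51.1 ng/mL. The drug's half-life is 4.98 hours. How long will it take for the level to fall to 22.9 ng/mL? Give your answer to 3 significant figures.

Fraction remaining = 22.9/51.1 ≈ 0.44814.
n = log₂(51.1/22.9) = ln(2.2314)/ln 2 ≈ 1.158 half-lives.
t = n × t½ = 1.158 × 4.98 ≈ 5.7667 hours.

5.77 hours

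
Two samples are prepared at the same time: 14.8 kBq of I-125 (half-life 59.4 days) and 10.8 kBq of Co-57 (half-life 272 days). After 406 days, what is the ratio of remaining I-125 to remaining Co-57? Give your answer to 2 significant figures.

0.034

I-125: 14.8 × (1/2)^(406/59.4) = 14.8 × (1/2)^6.835 ≈ 0.12963 kBq.
Co-57: 10.8 × (1/2)^(406/272) = 10.8 × (1/2)^1.4926 ≈ 3.8379 kBq.
Ratio ≈ 0.12963 / 3.8379 ≈ 0.033777.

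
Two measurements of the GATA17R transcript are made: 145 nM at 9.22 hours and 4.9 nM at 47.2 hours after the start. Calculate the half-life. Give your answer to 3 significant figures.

7.77 hours

Over Δt = 47.2 − 9.22 = 37.98 hours, the level fell by a factor of 145/4.9 ≈ 29.592.
n = log₂(29.592) ≈ 4.8871 half-lives, so t½ = 37.98/4.8871 ≈ 7.7714 hours.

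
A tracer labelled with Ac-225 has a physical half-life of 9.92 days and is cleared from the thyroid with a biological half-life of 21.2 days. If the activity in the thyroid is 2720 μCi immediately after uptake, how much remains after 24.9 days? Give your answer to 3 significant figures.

212 μCi

1/t_eff = 1/t_phys + 1/t_biol = 1/9.92 + 1/21.2 = 0.14798 per day.
t_eff = 9.92 × 21.2 / (9.92 + 21.2) ≈ 6.7578 days.
Remaining = 2720 × (1/2)^(24.9/6.7578) = 2720 × (1/2)^3.6846 ≈ 211.54 μCi.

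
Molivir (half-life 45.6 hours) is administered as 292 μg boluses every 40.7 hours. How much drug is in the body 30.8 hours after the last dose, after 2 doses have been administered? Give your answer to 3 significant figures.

281 μg

The 2 doses were given 71.5, 30.8 hours ago.
Total = 292·(1/2)^(71.5/45.6) + 292·(1/2)^(30.8/45.6)
      = 98.486 + 182.83 ≈ 281.32 μg.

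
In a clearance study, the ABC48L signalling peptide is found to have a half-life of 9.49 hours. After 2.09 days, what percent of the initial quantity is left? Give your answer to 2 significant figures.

2.09 days = 50.16 hours.
n = 50.16/9.49 ≈ 5.2856 half-lives.
Fraction remaining = (1/2)^5.2856 ≈ 0.025638, i.e. 2.5638%.

2.6%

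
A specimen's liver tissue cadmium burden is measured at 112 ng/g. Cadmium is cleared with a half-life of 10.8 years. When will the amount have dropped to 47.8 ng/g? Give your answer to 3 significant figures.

13.3 years

Fraction remaining = 47.8/112 ≈ 0.42679.
n = log₂(112/47.8) = ln(2.3431)/ln 2 ≈ 1.2284 half-lives.
t = n × t½ = 1.2284 × 10.8 ≈ 13.267 years.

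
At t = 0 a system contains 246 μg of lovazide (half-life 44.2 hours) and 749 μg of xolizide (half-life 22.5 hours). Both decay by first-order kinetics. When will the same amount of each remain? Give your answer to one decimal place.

73.6 hours

Set 246·(1/2)^(t/44.2) = 749·(1/2)^(t/22.5).
Taking log₂: log₂(246/749) = t·(1/44.2 − 1/22.5).
log₂(0.32844) = -1.6063; 1/44.2 − 1/22.5 = -0.02182.
t = -1.6063 / -0.02182 ≈ 73.616 hours.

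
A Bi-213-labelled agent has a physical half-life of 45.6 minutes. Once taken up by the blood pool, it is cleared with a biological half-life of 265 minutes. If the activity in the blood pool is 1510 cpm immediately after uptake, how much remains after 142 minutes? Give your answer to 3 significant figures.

1/t_eff = 1/t_phys + 1/t_biol = 1/45.6 + 1/265 = 0.025703 per minute.
t_eff = 45.6 × 265 / (45.6 + 265) ≈ 38.905 minutes.
Remaining = 1510 × (1/2)^(142/38.905) = 1510 × (1/2)^3.6499 ≈ 120.3 cpm.

120 cpm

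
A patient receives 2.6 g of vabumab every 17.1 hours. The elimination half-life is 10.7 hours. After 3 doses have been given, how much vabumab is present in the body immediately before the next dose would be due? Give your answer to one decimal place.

The 3 doses were given 51.3, 34.2, 17.1 hours ago.
Total = 2.6·(1/2)^(51.3/10.7) + 2.6·(1/2)^(34.2/10.7) + 2.6·(1/2)^(17.1/10.7)
      = 0.093695 + 0.28366 + 0.85879 ≈ 1.2362 g.

1.2 g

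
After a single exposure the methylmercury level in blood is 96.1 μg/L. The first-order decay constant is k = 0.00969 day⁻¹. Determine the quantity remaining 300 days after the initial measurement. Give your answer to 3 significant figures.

5.25 μg/L

t½ = ln 2 / k = 0.69315 / 0.00969 ≈ 71.532 days.
Number of half-lives: n = 300/71.532 ≈ 4.1939.
Remaining = 96.1 × (1/2)^4.1939 = 96.1 × 0.054639 ≈ 5.2508 μg/L.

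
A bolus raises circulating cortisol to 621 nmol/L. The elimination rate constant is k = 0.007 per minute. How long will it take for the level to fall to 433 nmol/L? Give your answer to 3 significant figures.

t½ = ln 2 / k = 0.69315 / 0.007 ≈ 99.021 minutes.
Fraction remaining = 433/621 ≈ 0.69726.
n = log₂(621/433) = ln(1.4342)/ln 2 ≈ 0.52023 half-lives.
t = n × t½ = 0.52023 × 99.021 ≈ 51.513 minutes.

51.5 minutes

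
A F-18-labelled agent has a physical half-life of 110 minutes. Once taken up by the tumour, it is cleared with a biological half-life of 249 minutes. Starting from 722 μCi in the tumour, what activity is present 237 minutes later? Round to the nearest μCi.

1/t_eff = 1/t_phys + 1/t_biol = 1/110 + 1/249 = 0.013107 per minute.
t_eff = 110 × 249 / (110 + 249) ≈ 76.295 minutes.
Remaining = 722 × (1/2)^(237/76.295) = 722 × (1/2)^3.1064 ≈ 83.836 μCi.

84 μCi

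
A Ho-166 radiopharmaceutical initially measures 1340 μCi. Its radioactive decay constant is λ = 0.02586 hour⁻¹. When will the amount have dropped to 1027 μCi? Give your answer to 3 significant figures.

t½ = ln 2 / λ = 0.69315 / 0.02586 ≈ 26.804 hours.
Fraction remaining = 1027/1340 ≈ 0.76642.
n = log₂(1340/1027) = ln(1.3048)/ln 2 ≈ 0.3838 half-lives.
t = n × t½ = 0.3838 × 26.804 ≈ 10.287 hours.

10.3 hours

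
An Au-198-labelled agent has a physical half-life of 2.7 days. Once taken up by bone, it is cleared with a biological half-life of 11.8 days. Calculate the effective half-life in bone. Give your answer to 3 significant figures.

2.20 days

1/t_eff = 1/t_phys + 1/t_biol = 1/2.7 + 1/11.8 = 0.45512 per day.
t_eff = 2.7 × 11.8 / (2.7 + 11.8) ≈ 2.1972 days.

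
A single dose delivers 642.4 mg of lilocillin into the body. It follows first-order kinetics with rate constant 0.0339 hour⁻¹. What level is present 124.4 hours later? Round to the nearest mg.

9 mg

t½ = ln 2 / k = 0.69315 / 0.0339 ≈ 20.447 hours.
Number of half-lives: n = 124.4/20.447 ≈ 6.0841.
Remaining = 642.4 × (1/2)^6.0841 = 642.4 × 0.01474 ≈ 9.4693 mg.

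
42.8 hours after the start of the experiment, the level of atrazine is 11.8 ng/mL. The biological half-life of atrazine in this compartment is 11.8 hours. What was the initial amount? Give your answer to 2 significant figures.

150 ng/mL

Number of half-lives elapsed: n = 42.8/11.8 ≈ 3.6271.
A₀ = A × 2^n = 11.8 × 2^3.6271 = 11.8 × 12.356 ≈ 145.8 ng/mL.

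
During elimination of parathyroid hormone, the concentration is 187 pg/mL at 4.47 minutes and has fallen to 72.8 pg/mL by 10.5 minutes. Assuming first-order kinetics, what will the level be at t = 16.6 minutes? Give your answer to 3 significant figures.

28.0 pg/mL

Over Δt = 10.5 − 4.47 = 6.03 minutes, the level fell by a factor of 187/72.8 ≈ 2.5687.
n = log₂(2.5687) ≈ 1.361 half-lives, so t½ = 6.03/1.361 ≈ 4.4305 minutes.
From t = 10.5 to t = 16.6: 72.8 × (1/2)^((16.6−10.5)/4.4305) ≈ 28.033 pg/mL.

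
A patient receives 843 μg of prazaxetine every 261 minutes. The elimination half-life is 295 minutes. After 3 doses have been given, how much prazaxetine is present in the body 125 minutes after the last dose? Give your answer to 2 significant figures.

1200 μg

The 3 doses were given 647, 386, 125 minutes ago.
Total = 843·(1/2)^(647/295) + 843·(1/2)^(386/295) + 843·(1/2)^(125/295)
      = 184.33 + 340.36 + 628.45 ≈ 1153.1 μg.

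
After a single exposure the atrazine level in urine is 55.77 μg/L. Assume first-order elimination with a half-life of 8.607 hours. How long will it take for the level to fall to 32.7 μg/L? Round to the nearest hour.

Fraction remaining = 32.7/55.77 ≈ 0.58634.
n = log₂(55.77/32.7) = ln(1.7055)/ln 2 ≈ 0.7702 half-lives.
t = n × t½ = 0.7702 × 8.607 ≈ 6.6291 hours.

7 hours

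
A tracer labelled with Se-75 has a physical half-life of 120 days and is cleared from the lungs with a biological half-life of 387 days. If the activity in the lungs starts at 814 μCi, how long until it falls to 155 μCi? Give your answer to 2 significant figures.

1/t_eff = 1/t_phys + 1/t_biol = 1/120 + 1/387 = 0.010917 per day.
t_eff = 120 × 387 / (120 + 387) ≈ 91.598 days.
n = log₂(814/155) ≈ 2.3928; t = 2.3928 × 91.598 ≈ 219.17 days.

220 days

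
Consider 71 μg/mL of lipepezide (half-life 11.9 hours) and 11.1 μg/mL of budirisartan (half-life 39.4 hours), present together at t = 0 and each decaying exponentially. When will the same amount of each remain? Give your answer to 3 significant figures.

45.6 hours

Set 71·(1/2)^(t/11.9) = 11.1·(1/2)^(t/39.4).
Taking log₂: log₂(71/11.1) = t·(1/11.9 − 1/39.4).
log₂(6.3964) = 2.6773; 1/11.9 − 1/39.4 = 0.058653.
t = 2.6773 / 0.058653 ≈ 45.646 hours.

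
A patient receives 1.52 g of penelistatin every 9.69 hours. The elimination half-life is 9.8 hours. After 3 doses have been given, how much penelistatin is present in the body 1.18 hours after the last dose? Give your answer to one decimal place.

The 3 doses were given 20.56, 10.87, 1.18 hours ago.
Total = 1.52·(1/2)^(20.56/9.8) + 1.52·(1/2)^(10.87/9.8) + 1.52·(1/2)^(1.18/9.8)
      = 0.35505 + 0.70461 + 1.3983 ≈ 2.4579 g.

2.5 g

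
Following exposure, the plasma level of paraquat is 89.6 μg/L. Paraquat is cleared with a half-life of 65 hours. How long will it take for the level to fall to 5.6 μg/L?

260 hours

5.6/89.6 = 1/16, so 4 half-lives have elapsed.
t = 4 × 65 = 260 hours.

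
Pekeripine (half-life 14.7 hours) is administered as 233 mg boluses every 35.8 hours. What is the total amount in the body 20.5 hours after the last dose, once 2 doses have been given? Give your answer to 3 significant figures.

The 2 doses were given 56.3, 20.5 hours ago.
Total = 233·(1/2)^(56.3/14.7) + 233·(1/2)^(20.5/14.7)
      = 16.384 + 88.624 ≈ 105.01 mg.

105 mg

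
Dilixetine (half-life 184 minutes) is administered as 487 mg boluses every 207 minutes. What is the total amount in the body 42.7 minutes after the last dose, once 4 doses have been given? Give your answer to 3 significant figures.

732 mg

The 4 doses were given 663.7, 456.7, 249.7, 42.7 minutes ago.
Total = 487·(1/2)^(663.7/184) + 487·(1/2)^(456.7/184) + 487·(1/2)^(249.7/184) + 487·(1/2)^(42.7/184)
      = 39.966 + 87.167 + 190.11 + 414.64 ≈ 731.89 mg.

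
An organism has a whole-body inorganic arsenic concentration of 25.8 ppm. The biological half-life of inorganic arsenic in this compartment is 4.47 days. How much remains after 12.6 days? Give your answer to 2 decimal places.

Number of half-lives: n = 12.6/4.47 ≈ 2.8188.
Remaining = 25.8 × (1/2)^2.8188 = 25.8 × 0.14173 ≈ 3.6566 ppm.

3.66 ppm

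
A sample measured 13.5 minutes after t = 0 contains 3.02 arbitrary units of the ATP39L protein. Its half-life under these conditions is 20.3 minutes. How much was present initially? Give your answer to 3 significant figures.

4.79 arbitrary units

Number of half-lives elapsed: n = 13.5/20.3 ≈ 0.66502.
A₀ = A × 2^n = 3.02 × 2^0.66502 = 3.02 × 1.5856 ≈ 4.7885 arbitrary units.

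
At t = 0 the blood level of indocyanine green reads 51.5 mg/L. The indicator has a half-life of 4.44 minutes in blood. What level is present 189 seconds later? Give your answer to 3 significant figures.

Convert the elapsed time: 189 seconds = 3.15 minutes.
Number of half-lives: n = 3.15/4.44 ≈ 0.70946.
Remaining = 51.5 × (1/2)^0.70946 = 51.5 × 0.61155 ≈ 31.495 mg/L.

31.5 mg/L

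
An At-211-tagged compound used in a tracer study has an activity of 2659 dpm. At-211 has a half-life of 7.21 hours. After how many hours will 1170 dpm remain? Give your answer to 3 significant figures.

8.54 hours

Fraction remaining = 1170/2659 ≈ 0.44002.
n = log₂(2659/1170) = ln(2.2726)/ln 2 ≈ 1.1844 half-lives.
t = n × t½ = 1.1844 × 7.21 ≈ 8.5393 hours.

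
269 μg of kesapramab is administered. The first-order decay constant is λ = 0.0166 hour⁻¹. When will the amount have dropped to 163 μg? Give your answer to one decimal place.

t½ = ln 2 / λ = 0.69315 / 0.0166 ≈ 41.756 hours.
Fraction remaining = 163/269 ≈ 0.60595.
n = log₂(269/163) = ln(1.6503)/ln 2 ≈ 0.72273 half-lives.
t = n × t½ = 0.72273 × 41.756 ≈ 30.178 hours.

30.2 hours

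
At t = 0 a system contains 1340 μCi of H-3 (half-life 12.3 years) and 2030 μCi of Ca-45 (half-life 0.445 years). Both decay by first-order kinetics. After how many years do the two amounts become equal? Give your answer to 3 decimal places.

0.277 years

Set 1340·(1/2)^(t/12.3) = 2030·(1/2)^(t/0.445).
Taking log₂: log₂(1340/2030) = t·(1/12.3 − 1/0.445).
log₂(0.6601) = -0.59925; 1/12.3 − 1/0.445 = -2.1659.
t = -0.59925 / -2.1659 ≈ 0.27667 years.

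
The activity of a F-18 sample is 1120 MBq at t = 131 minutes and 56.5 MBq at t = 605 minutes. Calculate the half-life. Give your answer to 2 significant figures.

Over Δt = 605 − 131 = 474 minutes, the level fell by a factor of 1120/56.5 ≈ 19.823.
n = log₂(19.823) ≈ 4.3091 half-lives, so t½ = 474/4.3091 ≈ 110 minutes.

110 minutes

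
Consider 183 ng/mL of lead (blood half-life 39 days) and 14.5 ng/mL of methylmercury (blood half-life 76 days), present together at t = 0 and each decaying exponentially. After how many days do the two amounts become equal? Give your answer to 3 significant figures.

Set 183·(1/2)^(t/39) = 14.5·(1/2)^(t/76).
Taking log₂: log₂(183/14.5) = t·(1/39 − 1/76).
log₂(12.621) = 3.6577; 1/39 − 1/76 = 0.012483.
t = 3.6577 / 0.012483 ≈ 293.01 days.

293 days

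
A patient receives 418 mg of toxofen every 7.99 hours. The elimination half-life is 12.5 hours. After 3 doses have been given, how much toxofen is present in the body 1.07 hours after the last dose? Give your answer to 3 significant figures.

The 3 doses were given 17.05, 9.06, 1.07 hours ago.
Total = 418·(1/2)^(17.05/12.5) + 418·(1/2)^(9.06/12.5) + 418·(1/2)^(1.07/12.5)
      = 162.39 + 252.92 + 393.92 ≈ 809.24 mg.

809 mg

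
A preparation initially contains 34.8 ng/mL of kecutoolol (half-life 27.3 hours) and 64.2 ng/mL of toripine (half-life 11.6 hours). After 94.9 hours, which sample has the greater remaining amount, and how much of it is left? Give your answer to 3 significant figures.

kecutoolol, 3.13 ng/mL

kecutoolol: 34.8 × (1/2)^3.4762 ≈ 3.1271 ng/mL.
toripine: 64.2 × (1/2)^8.181 ≈ 0.22121 ng/mL.
Kecutoolol has more remaining, at ≈ 3.1271 ng/mL.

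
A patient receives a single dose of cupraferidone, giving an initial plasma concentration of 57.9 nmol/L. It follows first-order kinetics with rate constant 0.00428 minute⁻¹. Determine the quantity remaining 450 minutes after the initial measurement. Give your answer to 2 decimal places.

8.44 nmol/L

t½ = ln 2 / k = 0.69315 / 0.00428 ≈ 161.95 minutes.
Number of half-lives: n = 450/161.95 ≈ 2.7786.
Remaining = 57.9 × (1/2)^2.7786 = 57.9 × 0.14573 ≈ 8.4378 nmol/L.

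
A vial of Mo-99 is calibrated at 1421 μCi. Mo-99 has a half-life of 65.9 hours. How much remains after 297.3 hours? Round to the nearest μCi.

Number of half-lives: n = 297.3/65.9 ≈ 4.5114.
Remaining = 1421 × (1/2)^4.5114 = 1421 × 0.043847 ≈ 62.306 μCi.

62 μCi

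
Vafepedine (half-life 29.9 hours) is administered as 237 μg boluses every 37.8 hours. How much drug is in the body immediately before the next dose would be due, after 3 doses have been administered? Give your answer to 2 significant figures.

160 μg

The 3 doses were given 113.4, 75.6, 37.8 hours ago.
Total = 237·(1/2)^(113.4/29.9) + 237·(1/2)^(75.6/29.9) + 237·(1/2)^(37.8/29.9)
      = 17.102 + 41.079 + 98.669 ≈ 156.85 μg.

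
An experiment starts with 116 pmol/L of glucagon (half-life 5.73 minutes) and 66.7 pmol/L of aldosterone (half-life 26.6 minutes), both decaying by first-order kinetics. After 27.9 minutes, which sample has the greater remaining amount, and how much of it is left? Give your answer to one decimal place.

glucagon: 116 × (1/2)^4.8691 ≈ 3.9693 pmol/L.
aldosterone: 66.7 × (1/2)^1.0489 ≈ 32.239 pmol/L.
Aldosterone has more remaining, at ≈ 32.239 pmol/L.

aldosterone, 32.2 pmol/L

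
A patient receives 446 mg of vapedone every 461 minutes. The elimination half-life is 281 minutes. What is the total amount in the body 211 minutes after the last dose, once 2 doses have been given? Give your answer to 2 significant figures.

350 mg

The 2 doses were given 672, 211 minutes ago.
Total = 446·(1/2)^(672/281) + 446·(1/2)^(211/281)
      = 85.003 + 265.03 ≈ 350.03 mg.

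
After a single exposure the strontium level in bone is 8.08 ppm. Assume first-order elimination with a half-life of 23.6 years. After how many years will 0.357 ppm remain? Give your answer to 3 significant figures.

106 years

Fraction remaining = 0.357/8.08 ≈ 0.044183.
n = log₂(8.08/0.357) = ln(22.633)/ln 2 ≈ 4.5004 half-lives.
t = n × t½ = 4.5004 × 23.6 ≈ 106.21 years.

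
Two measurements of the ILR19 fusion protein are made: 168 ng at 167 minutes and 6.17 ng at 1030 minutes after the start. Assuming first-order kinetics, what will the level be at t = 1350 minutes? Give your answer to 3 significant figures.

Over Δt = 1030 − 167 = 863 minutes, the level fell by a factor of 168/6.17 ≈ 27.229.
n = log₂(27.229) ≈ 4.767 half-lives, so t½ = 863/4.767 ≈ 181.03 minutes.
From t = 1030 to t = 1350: 6.17 × (1/2)^((1350−1030)/181.03) ≈ 1.8121 ng.

1.81 ng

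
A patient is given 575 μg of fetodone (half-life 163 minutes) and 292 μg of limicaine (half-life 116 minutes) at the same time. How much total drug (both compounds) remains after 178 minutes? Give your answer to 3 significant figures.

fetodone: 575 × (1/2)^(178/163) = 575 × (1/2)^1.092 ≈ 269.73 μg.
limicaine: 292 × (1/2)^(178/116) = 292 × (1/2)^1.5345 ≈ 100.8 μg.
Total = 269.73 + 100.8 ≈ 370.53 μg.

371 μg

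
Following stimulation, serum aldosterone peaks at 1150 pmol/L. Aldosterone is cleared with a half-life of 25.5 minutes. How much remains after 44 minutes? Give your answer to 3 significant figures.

Number of half-lives: n = 44/25.5 ≈ 1.7255.
Remaining = 1150 × (1/2)^1.7255 = 1150 × 0.3024 ≈ 347.76 pmol/L.

348 pmol/L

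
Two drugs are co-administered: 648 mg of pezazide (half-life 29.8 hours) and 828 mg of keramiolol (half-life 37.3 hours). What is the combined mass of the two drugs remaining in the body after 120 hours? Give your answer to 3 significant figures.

pezazide: 648 × (1/2)^(120/29.8) = 648 × (1/2)^4.0268 ≈ 39.753 mg.
keramiolol: 828 × (1/2)^(120/37.3) = 828 × (1/2)^3.2172 ≈ 89.037 mg.
Total = 39.753 + 89.037 ≈ 128.79 mg.

129 mg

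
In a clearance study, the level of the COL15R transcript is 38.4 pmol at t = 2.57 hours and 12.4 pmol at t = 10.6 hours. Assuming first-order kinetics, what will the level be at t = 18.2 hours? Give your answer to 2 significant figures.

4.3 pmol

Over Δt = 10.6 − 2.57 = 8.03 hours, the level fell by a factor of 38.4/12.4 ≈ 3.0968.
n = log₂(3.0968) ≈ 1.6308 half-lives, so t½ = 8.03/1.6308 ≈ 4.9241 hours.
From t = 10.6 to t = 18.2: 12.4 × (1/2)^((18.2−10.6)/4.9241) ≈ 4.254 pmol.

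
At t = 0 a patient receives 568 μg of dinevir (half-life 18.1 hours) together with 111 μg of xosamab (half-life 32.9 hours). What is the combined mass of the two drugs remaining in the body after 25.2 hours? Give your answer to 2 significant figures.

dinevir: 568 × (1/2)^(25.2/18.1) = 568 × (1/2)^1.3923 ≈ 216.39 μg.
xosamab: 111 × (1/2)^(25.2/32.9) = 111 × (1/2)^0.76596 ≈ 65.275 μg.
Total = 216.39 + 65.275 ≈ 281.66 μg.

280 μg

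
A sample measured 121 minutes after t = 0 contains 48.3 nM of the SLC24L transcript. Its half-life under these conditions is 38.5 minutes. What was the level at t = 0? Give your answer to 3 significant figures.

Number of half-lives elapsed: n = 121/38.5 ≈ 3.1429.
A₀ = A × 2^n = 48.3 × 2^3.1429 = 48.3 × 8.8327 ≈ 426.62 nM.

427 nM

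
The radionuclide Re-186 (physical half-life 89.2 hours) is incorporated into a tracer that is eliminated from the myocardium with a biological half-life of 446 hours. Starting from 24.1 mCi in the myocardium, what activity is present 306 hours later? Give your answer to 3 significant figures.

1/t_eff = 1/t_phys + 1/t_biol = 1/89.2 + 1/446 = 0.013453 per hour.
t_eff = 89.2 × 446 / (89.2 + 446) ≈ 74.333 hours.
Remaining = 24.1 × (1/2)^(306/74.333) = 24.1 × (1/2)^4.1166 ≈ 1.3893 mCi.

1.39 mCi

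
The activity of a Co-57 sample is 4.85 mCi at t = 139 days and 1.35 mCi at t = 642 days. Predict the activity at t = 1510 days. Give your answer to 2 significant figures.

0.15 mCi

Over Δt = 642 − 139 = 503 days, the level fell by a factor of 4.85/1.35 ≈ 3.5926.
n = log₂(3.5926) ≈ 1.845 half-lives, so t½ = 503/1.845 ≈ 272.62 days.
From t = 642 to t = 1510: 1.35 × (1/2)^((1510−642)/272.62) ≈ 0.14856 mCi.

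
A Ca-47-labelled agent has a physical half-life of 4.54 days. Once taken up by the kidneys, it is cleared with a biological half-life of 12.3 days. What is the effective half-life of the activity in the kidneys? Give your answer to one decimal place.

3.3 days

1/t_eff = 1/t_phys + 1/t_biol = 1/4.54 + 1/12.3 = 0.30157 per day.
t_eff = 4.54 × 12.3 / (4.54 + 12.3) ≈ 3.316 days.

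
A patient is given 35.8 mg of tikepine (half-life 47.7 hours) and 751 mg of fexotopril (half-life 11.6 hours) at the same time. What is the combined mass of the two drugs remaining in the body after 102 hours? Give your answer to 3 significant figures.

tikepine: 35.8 × (1/2)^(102/47.7) = 35.8 × (1/2)^2.1384 ≈ 8.1315 mg.
fexotopril: 751 × (1/2)^(102/11.6) = 751 × (1/2)^8.7931 ≈ 1.693 mg.
Total = 8.1315 + 1.693 ≈ 9.8245 mg.

9.82 mg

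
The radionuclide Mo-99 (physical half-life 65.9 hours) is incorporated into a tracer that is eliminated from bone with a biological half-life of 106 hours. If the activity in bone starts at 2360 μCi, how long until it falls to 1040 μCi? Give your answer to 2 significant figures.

1/t_eff = 1/t_phys + 1/t_biol = 1/65.9 + 1/106 = 0.024608 per hour.
t_eff = 65.9 × 106 / (65.9 + 106) ≈ 40.636 hours.
n = log₂(2360/1040) ≈ 1.1822; t = 1.1822 × 40.636 ≈ 48.041 hours.

48 hours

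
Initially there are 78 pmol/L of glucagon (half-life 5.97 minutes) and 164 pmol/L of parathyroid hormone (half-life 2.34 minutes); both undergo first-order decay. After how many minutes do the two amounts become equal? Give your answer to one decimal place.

4.1 minutes

Set 78·(1/2)^(t/5.97) = 164·(1/2)^(t/2.34).
Taking log₂: log₂(78/164) = t·(1/5.97 − 1/2.34).
log₂(0.47561) = -1.0721; 1/5.97 − 1/2.34 = -0.25985.
t = -1.0721 / -0.25985 ≈ 4.1261 minutes.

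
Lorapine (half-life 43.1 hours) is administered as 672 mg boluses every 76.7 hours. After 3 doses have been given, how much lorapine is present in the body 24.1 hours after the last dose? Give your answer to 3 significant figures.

628 mg

The 3 doses were given 177.5, 100.8, 24.1 hours ago.
Total = 672·(1/2)^(177.5/43.1) + 672·(1/2)^(100.8/43.1) + 672·(1/2)^(24.1/43.1)
      = 38.693 + 132.84 + 456.08 ≈ 627.62 mg.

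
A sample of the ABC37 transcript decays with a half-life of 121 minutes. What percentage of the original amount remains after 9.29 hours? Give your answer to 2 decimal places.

9.29 hours = 557.4 minutes.
n = 557.4/121 ≈ 4.6066 half-lives.
Fraction remaining = (1/2)^4.6066 ≈ 0.041046, i.e. 4.1046%.

4.10%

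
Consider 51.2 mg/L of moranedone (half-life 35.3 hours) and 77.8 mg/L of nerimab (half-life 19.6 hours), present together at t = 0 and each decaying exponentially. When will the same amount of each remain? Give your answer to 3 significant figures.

Set 51.2·(1/2)^(t/35.3) = 77.8·(1/2)^(t/19.6).
Taking log₂: log₂(51.2/77.8) = t·(1/35.3 − 1/19.6).
log₂(0.6581) = -0.60363; 1/35.3 − 1/19.6 = -0.022692.
t = -0.60363 / -0.022692 ≈ 26.601 hours.

26.6 hours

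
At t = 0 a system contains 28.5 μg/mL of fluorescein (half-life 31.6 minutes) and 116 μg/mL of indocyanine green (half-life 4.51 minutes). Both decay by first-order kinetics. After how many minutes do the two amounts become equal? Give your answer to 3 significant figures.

Set 28.5·(1/2)^(t/31.6) = 116·(1/2)^(t/4.51).
Taking log₂: log₂(28.5/116) = t·(1/31.6 − 1/4.51).
log₂(0.24569) = -2.0251; 1/31.6 − 1/4.51 = -0.19008.
t = -2.0251 / -0.19008 ≈ 10.654 minutes.

10.7 minutes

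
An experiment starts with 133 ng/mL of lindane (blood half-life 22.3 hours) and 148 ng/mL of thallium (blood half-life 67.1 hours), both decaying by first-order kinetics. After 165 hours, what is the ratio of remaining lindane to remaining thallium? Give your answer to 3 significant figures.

lindane: 133 × (1/2)^(165/22.3) = 133 × (1/2)^7.3991 ≈ 0.78795 ng/mL.
thallium: 148 × (1/2)^(165/67.1) = 148 × (1/2)^2.459 ≈ 26.917 ng/mL.
Ratio ≈ 0.78795 / 26.917 ≈ 0.029274.

0.0293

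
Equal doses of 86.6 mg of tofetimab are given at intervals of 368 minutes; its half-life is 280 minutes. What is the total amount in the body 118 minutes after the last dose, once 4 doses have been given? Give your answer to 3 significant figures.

105 mg

The 4 doses were given 1222, 854, 486, 118 minutes ago.
Total = 86.6·(1/2)^(1222/280) + 86.6·(1/2)^(854/280) + 86.6·(1/2)^(486/280) + 86.6·(1/2)^(118/280)
      = 4.2047 + 10.456 + 26.003 + 64.663 ≈ 105.33 mg.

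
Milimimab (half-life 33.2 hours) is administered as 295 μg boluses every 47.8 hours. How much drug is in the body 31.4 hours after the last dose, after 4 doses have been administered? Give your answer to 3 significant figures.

238 μg

The 4 doses were given 174.8, 127, 79.2, 31.4 hours ago.
Total = 295·(1/2)^(174.8/33.2) + 295·(1/2)^(127/33.2) + 295·(1/2)^(79.2/33.2) + 295·(1/2)^(31.4/33.2)
      = 7.6715 + 20.811 + 56.455 + 153.15 ≈ 238.09 μg.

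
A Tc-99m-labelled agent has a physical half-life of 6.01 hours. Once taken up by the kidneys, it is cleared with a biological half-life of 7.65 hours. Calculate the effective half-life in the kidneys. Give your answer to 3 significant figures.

3.37 hours

1/t_eff = 1/t_phys + 1/t_biol = 1/6.01 + 1/7.65 = 0.29711 per hour.
t_eff = 6.01 × 7.65 / (6.01 + 7.65) ≈ 3.3658 hours.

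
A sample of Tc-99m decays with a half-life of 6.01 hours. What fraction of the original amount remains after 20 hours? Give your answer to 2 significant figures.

n = 20/6.01 ≈ 3.3278 half-lives.
Fraction remaining = (1/2)^3.3278 ≈ 0.099595.

0.10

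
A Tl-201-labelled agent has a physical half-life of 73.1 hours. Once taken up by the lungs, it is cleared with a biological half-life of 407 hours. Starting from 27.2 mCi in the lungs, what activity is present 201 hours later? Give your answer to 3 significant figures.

2.87 mCi

1/t_eff = 1/t_phys + 1/t_biol = 1/73.1 + 1/407 = 0.016137 per hour.
t_eff = 73.1 × 407 / (73.1 + 407) ≈ 61.97 hours.
Remaining = 27.2 × (1/2)^(201/61.97) = 27.2 × (1/2)^3.2435 ≈ 2.8719 mCi.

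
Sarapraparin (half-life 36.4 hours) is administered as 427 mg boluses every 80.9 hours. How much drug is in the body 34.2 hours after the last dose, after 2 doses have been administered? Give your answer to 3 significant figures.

270 mg

The 2 doses were given 115.1, 34.2 hours ago.
Total = 427·(1/2)^(115.1/36.4) + 427·(1/2)^(34.2/36.4)
      = 47.703 + 222.63 ≈ 270.34 mg.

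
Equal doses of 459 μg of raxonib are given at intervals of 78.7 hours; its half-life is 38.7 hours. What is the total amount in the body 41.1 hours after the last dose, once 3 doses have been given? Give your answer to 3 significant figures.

The 3 doses were given 198.5, 119.8, 41.1 hours ago.
Total = 459·(1/2)^(198.5/38.7) + 459·(1/2)^(119.8/38.7) + 459·(1/2)^(41.1/38.7)
      = 13.115 + 53.696 + 219.84 ≈ 286.65 μg.

287 μg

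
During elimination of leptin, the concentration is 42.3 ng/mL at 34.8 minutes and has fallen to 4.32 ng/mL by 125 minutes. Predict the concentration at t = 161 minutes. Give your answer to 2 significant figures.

1.7 ng/mL

Over Δt = 125 − 34.8 = 90.2 minutes, the level fell by a factor of 42.3/4.32 ≈ 9.7917.
n = log₂(9.7917) ≈ 3.2916 half-lives, so t½ = 90.2/3.2916 ≈ 27.403 minutes.
From t = 125 to t = 161: 4.32 × (1/2)^((161−125)/27.403) ≈ 1.7379 ng/mL.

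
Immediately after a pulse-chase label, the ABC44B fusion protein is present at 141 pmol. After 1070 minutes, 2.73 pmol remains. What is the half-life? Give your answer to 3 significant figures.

188 minutes

A/A₀ = 2.73/141 ≈ 0.019362.
n = log₂(51.648) ≈ 5.6907 half-lives elapsed in 1070 minutes.
t½ = 1070/5.6907 ≈ 188.03 minutes.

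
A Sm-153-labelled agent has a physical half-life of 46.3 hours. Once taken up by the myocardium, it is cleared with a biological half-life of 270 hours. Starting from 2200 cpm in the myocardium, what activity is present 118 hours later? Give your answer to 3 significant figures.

1/t_eff = 1/t_phys + 1/t_biol = 1/46.3 + 1/270 = 0.025302 per hour.
t_eff = 46.3 × 270 / (46.3 + 270) ≈ 39.523 hours.
Remaining = 2200 × (1/2)^(118/39.523) = 2200 × (1/2)^2.9856 ≈ 277.75 cpm.

278 cpm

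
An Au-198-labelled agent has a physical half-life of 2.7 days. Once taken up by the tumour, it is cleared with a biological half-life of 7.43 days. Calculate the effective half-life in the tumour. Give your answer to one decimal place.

1/t_eff = 1/t_phys + 1/t_biol = 1/2.7 + 1/7.43 = 0.50496 per day.
t_eff = 2.7 × 7.43 / (2.7 + 7.43) ≈ 1.9804 days.

2.0 days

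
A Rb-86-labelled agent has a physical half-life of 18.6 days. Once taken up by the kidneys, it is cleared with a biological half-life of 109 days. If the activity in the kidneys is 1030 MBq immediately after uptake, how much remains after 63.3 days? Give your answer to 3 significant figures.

1/t_eff = 1/t_phys + 1/t_biol = 1/18.6 + 1/109 = 0.062938 per day.
t_eff = 18.6 × 109 / (18.6 + 109) ≈ 15.889 days.
Remaining = 1030 × (1/2)^(63.3/15.889) = 1030 × (1/2)^3.984 ≈ 65.095 MBq.

65.1 MBq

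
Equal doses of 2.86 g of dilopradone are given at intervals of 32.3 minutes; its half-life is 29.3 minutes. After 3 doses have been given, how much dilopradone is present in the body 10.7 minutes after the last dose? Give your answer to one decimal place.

3.7 g

The 3 doses were given 75.3, 43, 10.7 minutes ago.
Total = 2.86·(1/2)^(75.3/29.3) + 2.86·(1/2)^(43/29.3) + 2.86·(1/2)^(10.7/29.3)
      = 0.48165 + 1.0341 + 2.2204 ≈ 3.7362 g.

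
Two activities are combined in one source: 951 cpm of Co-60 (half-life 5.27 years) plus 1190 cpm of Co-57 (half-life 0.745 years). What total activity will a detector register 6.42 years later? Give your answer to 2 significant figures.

Co-60: 951 × (1/2)^(6.42/5.27) = 951 × (1/2)^1.2182 ≈ 408.75 cpm.
Co-57: 1190 × (1/2)^(6.42/0.745) = 1190 × (1/2)^8.6174 ≈ 3.03 cpm.
Total = 408.75 + 3.03 ≈ 411.78 cpm.

410 cpm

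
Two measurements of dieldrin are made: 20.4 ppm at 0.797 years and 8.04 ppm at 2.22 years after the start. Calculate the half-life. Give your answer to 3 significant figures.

1.06 years

Over Δt = 2.22 − 0.797 = 1.423 years, the level fell by a factor of 20.4/8.04 ≈ 2.5373.
n = log₂(2.5373) ≈ 1.3433 half-lives, so t½ = 1.423/1.3433 ≈ 1.0593 years.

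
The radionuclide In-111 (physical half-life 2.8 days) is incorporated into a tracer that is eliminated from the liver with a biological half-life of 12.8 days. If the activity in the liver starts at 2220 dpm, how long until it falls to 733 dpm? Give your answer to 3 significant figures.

1/t_eff = 1/t_phys + 1/t_biol = 1/2.8 + 1/12.8 = 0.43527 per day.
t_eff = 2.8 × 12.8 / (2.8 + 12.8) ≈ 2.2974 days.
n = log₂(2220/733) ≈ 1.5987; t = 1.5987 × 2.2974 ≈ 3.6729 days.

3.67 days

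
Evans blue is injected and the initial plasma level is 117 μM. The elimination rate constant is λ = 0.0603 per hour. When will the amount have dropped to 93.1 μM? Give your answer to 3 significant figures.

t½ = ln 2 / λ = 0.69315 / 0.0603 ≈ 11.495 hours.
Fraction remaining = 93.1/117 ≈ 0.79573.
n = log₂(117/93.1) = ln(1.2567)/ln 2 ≈ 0.32966 half-lives.
t = n × t½ = 0.32966 × 11.495 ≈ 3.7894 hours.

3.79 hours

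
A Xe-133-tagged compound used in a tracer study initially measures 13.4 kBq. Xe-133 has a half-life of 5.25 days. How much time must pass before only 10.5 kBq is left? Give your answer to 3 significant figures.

1.85 days

Fraction remaining = 10.5/13.4 ≈ 0.78358.
n = log₂(13.4/10.5) = ln(1.2762)/ln 2 ≈ 0.35184 half-lives.
t = n × t½ = 0.35184 × 5.25 ≈ 1.8472 days.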